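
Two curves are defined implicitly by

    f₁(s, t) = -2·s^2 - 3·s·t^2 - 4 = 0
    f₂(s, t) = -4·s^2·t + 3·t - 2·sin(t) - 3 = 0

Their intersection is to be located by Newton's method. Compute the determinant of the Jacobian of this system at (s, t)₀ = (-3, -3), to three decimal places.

-3422.700

J = [[-4·s - 3·t^2, -6·s·t], [-8·s·t, -4·s^2 - 2·cos(t) + 3]].
At the point, J = [[-15.000, -54.000], [-72.000, -31.02002]].
det J = -3422.700.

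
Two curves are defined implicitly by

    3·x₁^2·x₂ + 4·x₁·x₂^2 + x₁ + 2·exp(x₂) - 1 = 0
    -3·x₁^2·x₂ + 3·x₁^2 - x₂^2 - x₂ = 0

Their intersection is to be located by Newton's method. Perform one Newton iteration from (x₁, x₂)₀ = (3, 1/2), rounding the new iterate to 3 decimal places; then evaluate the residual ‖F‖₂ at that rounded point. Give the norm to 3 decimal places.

At (3, 1/2): F = (21.79744, 12.750).
Jacobian J = [[6·x₁·x₂ + 4·x₂^2 + 1, 3·x₁^2 + 8·x₁·x₂ + 2·exp(x₂)], [-6·x₁·x₂ + 6·x₁, -3·x₁^2 - 2·x₂ - 1]].
At the point, J = [[11.000, 42.29744], [9.000, -29.000]] (det J = -699.67698).
Solving J·Δ = −F gives Δ = (-1.674, -0.080).
Then the next iterate is (x₁, x₂)₁ = (1.326, 0.420).
Re-evaluating at (1.326, 0.420): F = (6.52098, 2.46300), so ‖F‖₂ = 6.971.

6.971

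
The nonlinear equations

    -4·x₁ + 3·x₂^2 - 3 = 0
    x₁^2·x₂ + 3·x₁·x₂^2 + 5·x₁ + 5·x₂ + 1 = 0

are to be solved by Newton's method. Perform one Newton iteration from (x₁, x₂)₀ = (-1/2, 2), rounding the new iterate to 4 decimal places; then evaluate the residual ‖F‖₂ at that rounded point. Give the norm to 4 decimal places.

At (-1/2, 2): F = (11.0000, 3.0000).
Jacobian J = [[-4, 6·x₂], [2·x₁·x₂ + 3·x₂^2 + 5, x₁^2 + 6·x₁·x₂ + 5]].
At the point, J = [[-4.0000, 12.0000], [15.0000, -0.7500]] (det J = -177.0000).
Solving J·Δ = −F gives Δ = (-0.2500, -1.0000).
Then the next iterate is (x₁, x₂)₁ = (-0.7500, 1.0000).
Re-evaluating at (-0.7500, 1.0000): F = (3.0000, 0.5625), so ‖F‖₂ = 3.0523.

3.0523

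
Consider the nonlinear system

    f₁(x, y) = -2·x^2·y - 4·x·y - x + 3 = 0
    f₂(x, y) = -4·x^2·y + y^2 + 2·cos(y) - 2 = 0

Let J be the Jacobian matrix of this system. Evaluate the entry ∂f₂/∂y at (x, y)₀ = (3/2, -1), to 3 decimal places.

-9.317

∂f₂/∂y = -4·x^2 + 2·y - 2·sin(y).
At (3/2, -1) this is -9.317.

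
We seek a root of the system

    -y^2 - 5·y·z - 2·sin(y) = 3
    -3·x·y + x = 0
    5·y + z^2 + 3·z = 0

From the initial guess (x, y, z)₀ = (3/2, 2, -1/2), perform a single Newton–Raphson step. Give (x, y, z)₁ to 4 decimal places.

(1.4770, 0.3589, -0.7723)

At (3/2, 2, -1/2): F = (-3.818595, -7.5000, 8.7500).
Jacobian J = [[0, -2·y - 5·z - 2·cos(y), -5·y], [-3·y + 1, -3·x, 0], [0, 5, 2·z + 3]].
At the point, J = [[0.0000, -0.667706, -10.0000], [-5.0000, -4.5000, 0.0000], [0.0000, 5.0000, 2.0000]] (det J = 243.322937).
Solving J·Δ = −F gives Δ = (-0.0230, -1.6411, -0.2723).
Then the next iterate is (x, y, z)₁ = (1.4770, 0.3589, -0.7723).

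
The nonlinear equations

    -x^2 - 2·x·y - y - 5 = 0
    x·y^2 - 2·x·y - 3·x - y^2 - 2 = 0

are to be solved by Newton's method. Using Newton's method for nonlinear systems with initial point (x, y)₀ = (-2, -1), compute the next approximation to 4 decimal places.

At (-2, -1): F = (-12.0000, -3.0000).
Jacobian J = [[-2·x - 2·y, -2·x - 1], [y^2 - 2·y - 3, 2·x·y - 2·x - 2·y]].
At the point, J = [[6.0000, 3.0000], [0.0000, 10.0000]] (det J = 60.0000).
Solving J·Δ = −F gives Δ = (1.8500, 0.3000).
Then the next iterate is (x, y)₁ = (-0.1500, -0.7000).

(-0.1500, -0.7000)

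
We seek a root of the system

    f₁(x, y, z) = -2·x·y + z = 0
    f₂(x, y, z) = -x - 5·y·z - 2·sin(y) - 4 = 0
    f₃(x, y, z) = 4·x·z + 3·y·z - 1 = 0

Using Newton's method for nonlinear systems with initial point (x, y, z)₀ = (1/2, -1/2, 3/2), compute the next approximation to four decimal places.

(2.1486, -2.0634, -3.7120)

At (1/2, -1/2, 3/2): F = (2.0000, 0.208851, -0.2500).
Jacobian J = [[-2·y, -2·x, 1], [-1, -5·z - 2·cos(y), -5·y], [4·z, 3·z, 4·x + 3·y]].
At the point, J = [[1.0000, -1.0000, 1.0000], [-1.0000, -9.255165, 2.5000], [6.0000, 4.5000, 0.5000]] (det J = 19.653408).
Solving J·Δ = −F gives Δ = (1.6486, -1.5634, -5.2120).
Then the next iterate is (x, y, z)₁ = (2.1486, -2.0634, -3.7120).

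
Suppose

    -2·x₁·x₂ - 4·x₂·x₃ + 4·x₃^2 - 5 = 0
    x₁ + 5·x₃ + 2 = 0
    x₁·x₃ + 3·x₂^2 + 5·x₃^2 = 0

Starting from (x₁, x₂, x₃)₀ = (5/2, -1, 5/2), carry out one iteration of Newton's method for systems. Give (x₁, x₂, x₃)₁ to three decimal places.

At (5/2, -1, 5/2): F = (35.000, 17.000, 40.500).
Jacobian J = [[-2·x₂, -2·x₁ - 4·x₃, -4·x₂ + 8·x₃], [1, 0, 5], [x₃, 6·x₂, x₁ + 10·x₃]].
At the point, J = [[2.000, -15.000, 24.000], [1.000, 0.000, 5.000], [2.500, -6.000, 27.500]] (det J = 141.000).
Solving J·Δ = −F gives Δ = (-18.277, 0.305, 0.255).
Then the next iterate is (x₁, x₂, x₃)₁ = (-15.777, -0.695, 2.755).

(-15.777, -0.695, 2.755)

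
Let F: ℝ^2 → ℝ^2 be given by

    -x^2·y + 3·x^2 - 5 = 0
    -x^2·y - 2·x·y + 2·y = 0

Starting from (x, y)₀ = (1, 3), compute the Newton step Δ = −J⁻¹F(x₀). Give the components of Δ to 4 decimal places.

(0.1667, -5.0000)

At (1, 3): F = (-5.0000, -3.0000).
Jacobian J = [[-2·x·y + 6·x, -x^2], [-2·x·y - 2·y, -x^2 - 2·x + 2]].
At the point, J = [[0.0000, -1.0000], [-12.0000, -1.0000]] (det J = -12.0000).
Solving J·Δ = −F gives Δ = (0.1667, -5.0000).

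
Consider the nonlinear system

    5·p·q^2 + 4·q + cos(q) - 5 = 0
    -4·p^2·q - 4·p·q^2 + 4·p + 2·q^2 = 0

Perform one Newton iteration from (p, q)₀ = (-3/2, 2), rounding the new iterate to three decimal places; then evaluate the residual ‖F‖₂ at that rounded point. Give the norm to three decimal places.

8.722

At (-3/2, 2): F = (-27.41615, 8.000).
Jacobian J = [[5·q^2, 10·p·q - sin(q) + 4], [-8·p·q - 4·q^2 + 4, -4·p^2 - 8·p·q + 4·q]].
At the point, J = [[20.000, -26.90930], [12.000, 23.000]] (det J = 782.91157).
Solving J·Δ = −F gives Δ = (0.530, -0.625).
Then the next iterate is (p, q)₁ = (-0.970, 1.375).
Re-evaluating at (-0.970, 1.375): F = (-8.47498, 2.06193), so ‖F‖₂ = 8.722.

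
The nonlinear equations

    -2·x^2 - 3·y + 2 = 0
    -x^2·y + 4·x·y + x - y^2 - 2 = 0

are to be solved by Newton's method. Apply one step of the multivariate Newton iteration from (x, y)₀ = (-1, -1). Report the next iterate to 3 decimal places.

At (-1, -1): F = (3.000, 1.000).
Jacobian J = [[-4·x, -3], [-2·x·y + 4·y + 1, -x^2 + 4·x - 2·y]].
At the point, J = [[4.000, -3.000], [-5.000, -3.000]] (det J = -27.000).
Solving J·Δ = −F gives Δ = (-0.222, 0.704).
Then the next iterate is (x, y)₁ = (-1.222, -0.296).

(-1.222, -0.296)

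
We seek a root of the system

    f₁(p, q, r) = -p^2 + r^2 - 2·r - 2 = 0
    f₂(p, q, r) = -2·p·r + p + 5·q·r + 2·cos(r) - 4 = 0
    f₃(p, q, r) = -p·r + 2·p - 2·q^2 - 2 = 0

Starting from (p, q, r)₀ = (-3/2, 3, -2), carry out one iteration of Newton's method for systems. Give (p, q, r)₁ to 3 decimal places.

(-0.673, 1.239, -0.961)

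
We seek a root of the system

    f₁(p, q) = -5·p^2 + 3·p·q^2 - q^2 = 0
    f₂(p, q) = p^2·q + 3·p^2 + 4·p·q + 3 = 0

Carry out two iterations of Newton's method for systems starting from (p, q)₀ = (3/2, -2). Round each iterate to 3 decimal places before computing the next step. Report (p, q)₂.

(0.580, -1.531)

At (3/2, -2): F = (2.750, -6.750).
Jacobian J = [[-10·p + 3·q^2, 6·p·q - 2·q], [2·p·q + 6·p + 4·q, p^2 + 4·p]].
At the point, J = [[-3.000, -14.000], [-5.000, 8.250]] (det J = -94.750).
Solving J·Δ = −F gives Δ = (-0.758, 0.359).
Then the next iterate is (p, q)₁ = (0.742, -1.641).
Round to (0.742, -1.641) and repeat: F = (0.54865, -1.12227), J = [[0.65864, -4.02373], [-4.54724, 3.51856]].
Δ = (-0.162, 0.110), so (p, q)₂ = (0.580, -1.531).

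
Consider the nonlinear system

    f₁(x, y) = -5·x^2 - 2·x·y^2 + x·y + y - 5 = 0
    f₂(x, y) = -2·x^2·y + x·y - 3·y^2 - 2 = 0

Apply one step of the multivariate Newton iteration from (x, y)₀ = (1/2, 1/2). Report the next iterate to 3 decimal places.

At (1/2, 1/2): F = (-5.750, -2.750).
Jacobian J = [[-10·x - 2·y^2 + y, -4·x·y + x + 1], [-4·x·y + y, -2·x^2 + x - 6·y]].
At the point, J = [[-5.000, 0.500], [-0.500, -3.000]] (det J = 15.250).
Solving J·Δ = −F gives Δ = (-1.221, -0.713).
Then the next iterate is (x, y)₁ = (-0.721, -0.213).

(-0.721, -0.213)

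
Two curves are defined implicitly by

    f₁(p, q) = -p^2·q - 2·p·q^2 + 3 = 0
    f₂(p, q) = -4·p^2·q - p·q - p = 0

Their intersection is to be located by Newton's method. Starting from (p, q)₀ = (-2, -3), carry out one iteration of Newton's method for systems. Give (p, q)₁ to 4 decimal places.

(-1.4032, -1.8180)

At (-2, -3): F = (51.0000, 44.0000).
Jacobian J = [[-2·p·q - 2·q^2, -p^2 - 4·p·q], [-8·p·q - q - 1, -4·p^2 - p]].
At the point, J = [[-30.0000, -28.0000], [-46.0000, -14.0000]] (det J = -868.0000).
Solving J·Δ = −F gives Δ = (0.5968, 1.1820).
Then the next iterate is (p, q)₁ = (-1.4032, -1.8180).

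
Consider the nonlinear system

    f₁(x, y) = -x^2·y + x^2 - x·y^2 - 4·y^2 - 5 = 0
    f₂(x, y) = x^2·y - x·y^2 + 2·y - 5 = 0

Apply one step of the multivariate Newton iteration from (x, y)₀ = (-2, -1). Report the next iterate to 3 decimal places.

At (-2, -1): F = (1.000, -9.000).
Jacobian J = [[-2·x·y + 2·x - y^2, -x^2 - 2·x·y - 8·y], [2·x·y - y^2, x^2 - 2·x·y + 2]].
At the point, J = [[-9.000, 0.000], [3.000, 2.000]] (det J = -18.000).
Solving J·Δ = −F gives Δ = (0.111, 4.333).
Then the next iterate is (x, y)₁ = (-1.889, 3.333).

(-1.889, 3.333)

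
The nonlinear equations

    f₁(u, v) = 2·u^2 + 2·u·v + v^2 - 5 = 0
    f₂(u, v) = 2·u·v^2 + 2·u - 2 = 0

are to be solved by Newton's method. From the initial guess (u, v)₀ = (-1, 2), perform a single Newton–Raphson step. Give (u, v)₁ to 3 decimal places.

At (-1, 2): F = (-3.000, -12.000).
Jacobian J = [[4·u + 2·v, 2·u + 2·v], [2·v^2 + 2, 4·u·v]].
At the point, J = [[0.000, 2.000], [10.000, -8.000]] (det J = -20.000).
Solving J·Δ = −F gives Δ = (2.400, 1.500).
Then the next iterate is (u, v)₁ = (1.400, 3.500).

(1.400, 3.500)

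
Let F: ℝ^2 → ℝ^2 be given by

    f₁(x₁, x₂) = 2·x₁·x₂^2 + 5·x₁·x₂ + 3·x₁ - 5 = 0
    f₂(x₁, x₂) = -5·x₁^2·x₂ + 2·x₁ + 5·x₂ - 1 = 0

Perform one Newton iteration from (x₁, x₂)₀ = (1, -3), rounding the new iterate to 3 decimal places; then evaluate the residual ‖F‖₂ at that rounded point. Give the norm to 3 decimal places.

At (1, -3): F = (1.000, 1.000).
Jacobian J = [[2·x₂^2 + 5·x₂ + 3, 4·x₁·x₂ + 5·x₁], [-10·x₁·x₂ + 2, -5·x₁^2 + 5]].
At the point, J = [[6.000, -7.000], [32.000, 0.000]] (det J = 224.000).
Solving J·Δ = −F gives Δ = (-0.031, 0.116).
Then the next iterate is (x₁, x₂)₁ = (0.969, -2.884).
Re-evaluating at (0.969, -2.884): F = (0.05325, 0.05782), so ‖F‖₂ = 0.079.

0.079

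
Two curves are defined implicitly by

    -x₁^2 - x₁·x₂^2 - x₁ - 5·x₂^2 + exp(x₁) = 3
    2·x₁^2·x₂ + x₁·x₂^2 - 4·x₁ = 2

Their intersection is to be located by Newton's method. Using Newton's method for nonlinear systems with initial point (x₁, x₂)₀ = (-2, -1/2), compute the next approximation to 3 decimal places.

(0.158, -0.704)

At (-2, -1/2): F = (-5.61466, 1.500).
Jacobian J = [[-2·x₁ - x₂^2 + exp(x₁) - 1, -2·x₁·x₂ - 10·x₂], [4·x₁·x₂ + x₂^2 - 4, 2·x₁^2 + 2·x₁·x₂]].
At the point, J = [[2.88534, 3.000], [0.250, 10.000]] (det J = 28.10335).
Solving J·Δ = −F gives Δ = (2.158, -0.204).
Then the next iterate is (x₁, x₂)₁ = (0.158, -0.704).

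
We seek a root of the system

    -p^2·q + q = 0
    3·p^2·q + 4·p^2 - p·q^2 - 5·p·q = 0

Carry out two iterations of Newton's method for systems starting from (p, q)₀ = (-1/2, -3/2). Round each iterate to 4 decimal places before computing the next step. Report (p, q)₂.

At (-1/2, -3/2): F = (-1.1250, -2.7500).
Jacobian J = [[-2·p·q, -p^2 + 1], [6·p·q + 8·p - q^2 - 5·q, 3·p^2 - 2·p·q - 5·p]].
At the point, J = [[-1.5000, 0.7500], [5.7500, 1.7500]] (det J = -6.9375).
Solving J·Δ = −F gives Δ = (0.0135, 1.5270).
Then the next iterate is (p, q)₁ = (-0.4865, 0.0270).
Round to (-0.4865, 0.0270) and repeat: F = (0.020610, 1.031932), J = [[0.026271, 0.763318], [-4.106542, 3.168818]].
Δ = (0.2245, -0.0347), so (p, q)₂ = (-0.2620, -0.0077).

(-0.2620, -0.0077)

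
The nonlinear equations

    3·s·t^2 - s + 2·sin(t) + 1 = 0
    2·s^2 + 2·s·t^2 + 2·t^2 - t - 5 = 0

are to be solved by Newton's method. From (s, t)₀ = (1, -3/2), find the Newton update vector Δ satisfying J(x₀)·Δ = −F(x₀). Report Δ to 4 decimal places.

(-8.4458, -4.9453)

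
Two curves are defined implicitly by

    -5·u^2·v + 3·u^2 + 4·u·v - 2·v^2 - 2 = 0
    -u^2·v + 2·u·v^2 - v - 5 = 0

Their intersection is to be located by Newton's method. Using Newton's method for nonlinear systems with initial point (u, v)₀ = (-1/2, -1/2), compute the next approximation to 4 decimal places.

(2.5667, -19.0000)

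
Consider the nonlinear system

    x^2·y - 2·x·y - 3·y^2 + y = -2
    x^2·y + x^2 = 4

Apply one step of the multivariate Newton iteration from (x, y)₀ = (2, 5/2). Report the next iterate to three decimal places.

At (2, 5/2): F = (-14.250, 10.000).
Jacobian J = [[2·x·y - 2·y, x^2 - 2·x - 6·y + 1], [2·x·y + 2·x, x^2]].
At the point, J = [[5.000, -14.000], [14.000, 4.000]] (det J = 216.000).
Solving J·Δ = −F gives Δ = (-0.384, -1.155).
Then the next iterate is (x, y)₁ = (1.616, 1.345).

(1.616, 1.345)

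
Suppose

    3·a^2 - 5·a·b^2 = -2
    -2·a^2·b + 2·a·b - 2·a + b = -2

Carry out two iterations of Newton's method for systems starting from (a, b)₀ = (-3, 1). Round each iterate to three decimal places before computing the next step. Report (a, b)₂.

(1.030, -0.673)

At (-3, 1): F = (44.000, -15.000).
Jacobian J = [[6·a - 5·b^2, -10·a·b], [-4·a·b + 2·b - 2, -2·a^2 + 2·a + 1]].
At the point, J = [[-23.000, 30.000], [12.000, -23.000]] (det J = 169.000).
Solving J·Δ = −F gives Δ = (3.325, 1.083).
Then the next iterate is (a, b)₁ = (0.325, 2.083).
Round to (0.325, 2.083) and repeat: F = (-4.73382, 4.34692), J = [[-19.74445, -6.76975], [-0.54190, 1.43875]].
Δ = (0.705, -2.756), so (a, b)₂ = (1.030, -0.673).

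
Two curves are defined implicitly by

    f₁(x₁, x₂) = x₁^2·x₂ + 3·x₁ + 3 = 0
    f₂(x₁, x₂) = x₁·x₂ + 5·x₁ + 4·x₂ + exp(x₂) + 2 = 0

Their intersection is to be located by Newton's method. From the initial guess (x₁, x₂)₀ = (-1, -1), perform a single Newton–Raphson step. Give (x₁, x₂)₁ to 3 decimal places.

(-1.176, 0.882)

At (-1, -1): F = (-1.000, -5.63212).
Jacobian J = [[2·x₁·x₂ + 3, x₁^2], [x₂ + 5, x₁ + exp(x₂) + 4]].
At the point, J = [[5.000, 1.000], [4.000, 3.36788]] (det J = 12.83940).
Solving J·Δ = −F gives Δ = (-0.176, 1.882).
Then the next iterate is (x₁, x₂)₁ = (-1.176, 0.882).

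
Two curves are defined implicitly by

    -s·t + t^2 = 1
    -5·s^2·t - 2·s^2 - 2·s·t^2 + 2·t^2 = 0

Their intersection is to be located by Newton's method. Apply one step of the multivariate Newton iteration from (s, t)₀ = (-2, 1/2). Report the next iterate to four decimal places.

(-0.9890, 0.5852)

At (-2, 1/2): F = (0.2500, -16.5000).
Jacobian J = [[-t, -s + 2·t], [-10·s·t - 4·s - 2·t^2, -5·s^2 - 4·s·t + 4·t]].
At the point, J = [[-0.5000, 3.0000], [17.5000, -14.0000]] (det J = -45.5000).
Solving J·Δ = −F gives Δ = (1.0110, 0.0852).
Then the next iterate is (s, t)₁ = (-0.9890, 0.5852).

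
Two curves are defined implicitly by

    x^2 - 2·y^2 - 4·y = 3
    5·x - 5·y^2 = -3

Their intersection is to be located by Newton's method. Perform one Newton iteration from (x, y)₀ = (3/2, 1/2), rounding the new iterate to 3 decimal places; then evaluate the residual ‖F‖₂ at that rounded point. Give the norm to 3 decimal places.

43.385

At (3/2, 1/2): F = (-3.250, 9.250).
Jacobian J = [[2·x, -4·y - 4], [5, -10·y]].
At the point, J = [[3.000, -6.000], [5.000, -5.000]] (det J = 15.000).
Solving J·Δ = −F gives Δ = (-4.783, -2.933).
Then the next iterate is (x, y)₁ = (-3.283, -2.433).
Re-evaluating at (-3.283, -2.433): F = (5.67111, -43.01244), so ‖F‖₂ = 43.385.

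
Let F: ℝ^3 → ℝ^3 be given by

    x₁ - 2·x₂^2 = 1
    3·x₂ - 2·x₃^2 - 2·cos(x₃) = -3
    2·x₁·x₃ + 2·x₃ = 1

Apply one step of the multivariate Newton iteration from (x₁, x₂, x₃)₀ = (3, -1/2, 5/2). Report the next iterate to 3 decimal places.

(0.686, -0.093, 1.571)

At (3, -1/2, 5/2): F = (1.500, -9.39771, 19.000).
Jacobian J = [[1, -4·x₂, 0], [0, 3, -4·x₃ + 2·sin(x₃)], [2·x₃, 0, 2·x₁ + 2]].
At the point, J = [[1.000, 2.000, 0.000], [0.000, 3.000, -8.80306], [5.000, 0.000, 8.000]] (det J = -64.03056).
Solving J·Δ = −F gives Δ = (-2.314, 0.407, -0.929).
Then the next iterate is (x₁, x₂, x₃)₁ = (0.686, -0.093, 1.571).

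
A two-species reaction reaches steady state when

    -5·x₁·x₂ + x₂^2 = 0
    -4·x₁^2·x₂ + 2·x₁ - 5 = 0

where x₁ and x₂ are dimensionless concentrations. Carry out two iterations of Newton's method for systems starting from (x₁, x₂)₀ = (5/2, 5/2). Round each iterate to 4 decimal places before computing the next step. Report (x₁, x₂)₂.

At (5/2, 5/2): F = (-25.0000, -62.5000).
Jacobian J = [[-5·x₂, -5·x₁ + 2·x₂], [-8·x₁·x₂ + 2, -4·x₁^2]].
At the point, J = [[-12.5000, -7.5000], [-48.0000, -25.0000]] (det J = -47.5000).
Solving J·Δ = −F gives Δ = (3.2895, -8.8158).
Then the next iterate is (x₁, x₂)₁ = (5.7895, -6.3158).
Round to (5.7895, -6.3158) and repeat: F = (222.715950, 853.358776), J = [[31.5790, -41.5791], [294.522593, -134.073241]].
Δ = (-0.7016, 4.8235), so (x₁, x₂)₂ = (5.0879, -1.4923).

(5.0879, -1.4923)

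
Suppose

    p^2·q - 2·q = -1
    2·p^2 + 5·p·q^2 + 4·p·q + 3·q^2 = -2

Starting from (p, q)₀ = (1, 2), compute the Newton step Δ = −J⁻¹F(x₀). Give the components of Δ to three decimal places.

(-0.045, -1.182)

At (1, 2): F = (-1.000, 44.000).
Jacobian J = [[2·p·q, p^2 - 2], [4·p + 5·q^2 + 4·q, 10·p·q + 4·p + 6·q]].
At the point, J = [[4.000, -1.000], [32.000, 36.000]] (det J = 176.000).
Solving J·Δ = −F gives Δ = (-0.045, -1.182).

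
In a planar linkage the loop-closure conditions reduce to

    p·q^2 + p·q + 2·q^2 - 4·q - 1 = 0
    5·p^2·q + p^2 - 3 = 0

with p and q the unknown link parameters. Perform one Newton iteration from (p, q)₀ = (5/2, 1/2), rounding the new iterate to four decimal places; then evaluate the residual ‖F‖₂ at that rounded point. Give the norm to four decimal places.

At (5/2, 1/2): F = (-0.6250, 18.8750).
Jacobian J = [[q^2 + q, 2·p·q + p + 4·q - 4], [10·p·q + 2·p, 5·p^2]].
At the point, J = [[0.7500, 3.0000], [17.5000, 31.2500]] (det J = -29.0625).
Solving J·Δ = −F gives Δ = (-2.6204, 0.8634).
Then the next iterate is (p, q)₁ = (-0.1204, 1.3634).
Re-evaluating at (-0.1204, 1.3634): F = (-3.123841, -2.886684), so ‖F‖₂ = 4.2534.

4.2534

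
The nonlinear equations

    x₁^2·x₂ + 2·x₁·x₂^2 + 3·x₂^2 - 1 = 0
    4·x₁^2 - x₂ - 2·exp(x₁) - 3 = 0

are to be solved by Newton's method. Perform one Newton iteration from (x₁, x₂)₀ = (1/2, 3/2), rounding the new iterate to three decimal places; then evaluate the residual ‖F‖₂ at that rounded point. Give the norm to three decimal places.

430.526

At (1/2, 3/2): F = (8.375, -6.79744).
Jacobian J = [[2·x₁·x₂ + 2·x₂^2, x₁^2 + 4·x₁·x₂ + 6·x₂], [8·x₁ - 2·exp(x₁), -1]].
At the point, J = [[6.000, 12.250], [0.70256, -1.000]] (det J = -14.60633).
Solving J·Δ = −F gives Δ = (5.127, -3.195).
Then the next iterate is (x₁, x₂)₁ = (5.627, -1.695).
Re-evaluating at (5.627, -1.695): F = (-13.71691, -430.30725), so ‖F‖₂ = 430.526.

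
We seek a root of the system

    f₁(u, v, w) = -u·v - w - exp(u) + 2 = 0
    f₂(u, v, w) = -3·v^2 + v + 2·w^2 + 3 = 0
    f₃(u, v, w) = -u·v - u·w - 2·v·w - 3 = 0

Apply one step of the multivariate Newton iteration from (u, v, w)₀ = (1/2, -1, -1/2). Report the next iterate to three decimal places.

(2.832, -0.978, -0.672)

At (1/2, -1, -1/2): F = (1.35128, -0.500, -3.250).
Jacobian J = [[-v - exp(u), -u, -1], [0, -6·v + 1, 4·w], [-v - w, -u - 2·w, -u - 2·v]].
At the point, J = [[-0.64872, -0.500, -1.000], [0.000, 7.000, -2.000], [1.500, 0.500, 1.500]] (det J = 4.53971).
Solving J·Δ = −F gives Δ = (2.332, 0.022, -0.172).
Then the next iterate is (u, v, w)₁ = (2.832, -0.978, -0.672).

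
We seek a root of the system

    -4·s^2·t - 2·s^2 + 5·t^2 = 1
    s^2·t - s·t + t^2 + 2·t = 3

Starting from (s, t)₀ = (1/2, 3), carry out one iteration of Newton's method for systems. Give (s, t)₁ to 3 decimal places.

At (1/2, 3): F = (40.500, 11.250).
Jacobian J = [[-8·s·t - 4·s, -4·s^2 + 10·t], [2·s·t - t, s^2 - s + 2·t + 2]].
At the point, J = [[-14.000, 29.000], [0.000, 7.750]] (det J = -108.500).
Solving J·Δ = −F gives Δ = (-0.114, -1.452).
Then the next iterate is (s, t)₁ = (0.386, 1.548).

(0.386, 1.548)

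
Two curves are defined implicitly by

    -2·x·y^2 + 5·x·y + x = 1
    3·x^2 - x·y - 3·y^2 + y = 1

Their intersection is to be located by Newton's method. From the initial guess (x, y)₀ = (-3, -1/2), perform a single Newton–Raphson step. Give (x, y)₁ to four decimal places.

(-1.6284, -0.3925)

At (-3, -1/2): F = (5.0000, 23.2500).
Jacobian J = [[-2·y^2 + 5·y + 1, -4·x·y + 5·x], [6·x - y, -x - 6·y + 1]].
At the point, J = [[-2.0000, -21.0000], [-17.5000, 7.0000]] (det J = -381.5000).
Solving J·Δ = −F gives Δ = (1.3716, 0.1075).
Then the next iterate is (x, y)₁ = (-1.6284, -0.3925).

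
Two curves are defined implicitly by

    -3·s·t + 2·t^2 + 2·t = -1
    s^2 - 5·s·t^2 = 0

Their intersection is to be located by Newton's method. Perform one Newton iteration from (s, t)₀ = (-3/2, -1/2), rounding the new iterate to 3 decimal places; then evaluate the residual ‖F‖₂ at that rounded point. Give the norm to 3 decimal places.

1.161

At (-3/2, -1/2): F = (-1.750, 4.125).
Jacobian J = [[-3·t, -3·s + 4·t + 2], [2·s - 5·t^2, -10·s·t]].
At the point, J = [[1.500, 4.500], [-4.250, -7.500]] (det J = 7.875).
Solving J·Δ = −F gives Δ = (0.690, 0.159).
Then the next iterate is (s, t)₁ = (-0.810, -0.341).
Re-evaluating at (-0.810, -0.341): F = (-0.27807, 1.12704), so ‖F‖₂ = 1.161.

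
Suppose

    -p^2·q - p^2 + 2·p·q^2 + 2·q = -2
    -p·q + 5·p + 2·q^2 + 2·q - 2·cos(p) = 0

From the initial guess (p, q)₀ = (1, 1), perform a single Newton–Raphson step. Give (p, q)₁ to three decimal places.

At (1, 1): F = (4.000, 6.91940).
Jacobian J = [[-2·p·q - 2·p + 2·q^2, -p^2 + 4·p·q + 2], [-q + 2·sin(p) + 5, -p + 4·q + 2]].
At the point, J = [[-2.000, 5.000], [5.68294, 5.000]] (det J = -38.41471).
Solving J·Δ = −F gives Δ = (-0.380, -0.952).
Then the next iterate is (p, q)₁ = (0.620, 0.048).

(0.620, 0.048)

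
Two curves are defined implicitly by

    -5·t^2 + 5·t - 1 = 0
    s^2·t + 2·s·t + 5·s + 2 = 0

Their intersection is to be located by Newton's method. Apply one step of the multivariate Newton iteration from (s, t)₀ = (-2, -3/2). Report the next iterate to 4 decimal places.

At (-2, -3/2): F = (-19.7500, -8.0000).
Jacobian J = [[0, -10·t + 5], [2·s·t + 2·t + 5, s^2 + 2·s]].
At the point, J = [[0.0000, 20.0000], [8.0000, 0.0000]] (det J = -160.0000).
Solving J·Δ = −F gives Δ = (1.0000, 0.9875).
Then the next iterate is (s, t)₁ = (-1.0000, -0.5125).

(-1.0000, -0.5125)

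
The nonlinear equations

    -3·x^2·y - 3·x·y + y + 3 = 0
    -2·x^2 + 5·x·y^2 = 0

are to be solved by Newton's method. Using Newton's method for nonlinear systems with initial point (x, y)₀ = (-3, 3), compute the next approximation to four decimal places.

At (-3, 3): F = (-48.0000, -153.0000).
Jacobian J = [[-6·x·y - 3·y, -3·x^2 - 3·x + 1], [-4·x + 5·y^2, 10·x·y]].
At the point, J = [[45.0000, -17.0000], [57.0000, -90.0000]] (det J = -3081.0000).
Solving J·Δ = −F gives Δ = (0.5579, -1.3466).
Then the next iterate is (x, y)₁ = (-2.4421, 1.6534).

(-2.4421, 1.6534)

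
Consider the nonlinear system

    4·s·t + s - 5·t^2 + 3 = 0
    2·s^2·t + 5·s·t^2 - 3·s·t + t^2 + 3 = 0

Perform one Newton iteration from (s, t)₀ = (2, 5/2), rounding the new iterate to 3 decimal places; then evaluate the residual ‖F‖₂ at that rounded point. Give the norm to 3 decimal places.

At (2, 5/2): F = (-6.250, 76.750).
Jacobian J = [[4·t + 1, 4·s - 10·t], [4·s·t + 5·t^2 - 3·t, 2·s^2 + 10·s·t - 3·s + 2·t]].
At the point, J = [[11.000, -17.000], [43.750, 57.000]] (det J = 1370.750).
Solving J·Δ = −F gives Δ = (-0.692, -0.815).
Then the next iterate is (s, t)₁ = (1.308, 1.685).
Re-evaluating at (1.308, 1.685): F = (-1.07221, 23.56143), so ‖F‖₂ = 23.586.

23.586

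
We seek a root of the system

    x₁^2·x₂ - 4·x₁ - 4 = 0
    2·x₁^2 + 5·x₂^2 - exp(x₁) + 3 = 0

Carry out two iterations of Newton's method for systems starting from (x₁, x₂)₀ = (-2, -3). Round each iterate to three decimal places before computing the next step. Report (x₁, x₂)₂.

(0.433, -1.286)

At (-2, -3): F = (-8.000, 55.86466).
Jacobian J = [[2·x₁·x₂ - 4, x₁^2], [4·x₁ - exp(x₁), 10·x₂]].
At the point, J = [[8.000, 4.000], [-8.13534, -30.000]] (det J = -207.45866).
Solving J·Δ = −F gives Δ = (0.080, 1.841).
Then the next iterate is (x₁, x₂)₁ = (-1.920, -1.159).
Round to (-1.920, -1.159) and repeat: F = (-0.59254, 16.94260), J = [[0.45056, 3.68640], [-7.82661, -11.590]].
Δ = (2.353, -0.127), so (x₁, x₂)₂ = (0.433, -1.286).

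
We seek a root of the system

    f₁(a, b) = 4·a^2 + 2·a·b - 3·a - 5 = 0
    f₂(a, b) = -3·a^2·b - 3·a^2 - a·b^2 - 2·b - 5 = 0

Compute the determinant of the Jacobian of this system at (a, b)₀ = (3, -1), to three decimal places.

J = [[8·a + 2·b - 3, 2·a], [-6·a·b - 6·a - b^2, -3·a^2 - 2·a·b - 2]].
At the point, J = [[19.000, 6.000], [-1.000, -23.000]].
det J = -431.000.

-431.000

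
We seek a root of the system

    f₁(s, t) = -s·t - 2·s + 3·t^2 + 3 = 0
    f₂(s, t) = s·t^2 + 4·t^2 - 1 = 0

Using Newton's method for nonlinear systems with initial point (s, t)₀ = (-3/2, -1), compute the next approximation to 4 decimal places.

(1.7368, -0.0526)

At (-3/2, -1): F = (7.5000, 1.5000).
Jacobian J = [[-t - 2, -s + 6·t], [t^2, 2·s·t + 8·t]].
At the point, J = [[-1.0000, -4.5000], [1.0000, -5.0000]] (det J = 9.5000).
Solving J·Δ = −F gives Δ = (3.2368, 0.9474).
Then the next iterate is (s, t)₁ = (1.7368, -0.0526).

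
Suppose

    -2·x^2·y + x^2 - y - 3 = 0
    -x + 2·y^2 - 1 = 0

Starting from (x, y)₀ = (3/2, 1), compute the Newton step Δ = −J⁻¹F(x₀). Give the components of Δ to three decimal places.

At (3/2, 1): F = (-6.250, -0.500).
Jacobian J = [[-4·x·y + 2·x, -2·x^2 - 1], [-1, 4·y]].
At the point, J = [[-3.000, -5.500], [-1.000, 4.000]] (det J = -17.500).
Solving J·Δ = −F gives Δ = (-1.586, -0.271).

(-1.586, -0.271)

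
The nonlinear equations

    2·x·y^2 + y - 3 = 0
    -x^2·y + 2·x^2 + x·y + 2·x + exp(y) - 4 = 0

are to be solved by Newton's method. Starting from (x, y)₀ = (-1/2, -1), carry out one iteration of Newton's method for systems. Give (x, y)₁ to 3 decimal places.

(-2.803, 2.202)

At (-1/2, -1): F = (-5.000, -3.38212).
Jacobian J = [[2·y^2, 4·x·y + 1], [-2·x·y + 4·x + y + 2, -x^2 + x + exp(y)]].
At the point, J = [[2.000, 3.000], [-2.000, -0.38212]] (det J = 5.23576).
Solving J·Δ = −F gives Δ = (-2.303, 3.202).
Then the next iterate is (x, y)₁ = (-2.803, 2.202).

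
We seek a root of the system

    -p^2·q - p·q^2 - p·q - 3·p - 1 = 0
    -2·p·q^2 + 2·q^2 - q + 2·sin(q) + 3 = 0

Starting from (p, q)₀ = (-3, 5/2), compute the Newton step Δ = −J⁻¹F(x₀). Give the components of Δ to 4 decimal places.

(0.1104, -1.3454)

At (-3, 5/2): F = (11.7500, 51.696944).
Jacobian J = [[-2·p·q - q^2 - q - 3, -p^2 - 2·p·q - p], [-2·q^2, -4·p·q + 4·q + 2·cos(q) - 1]].
At the point, J = [[3.2500, 9.0000], [-12.5000, 37.397713]] (det J = 234.042566).
Solving J·Δ = −F gives Δ = (0.1104, -1.3454).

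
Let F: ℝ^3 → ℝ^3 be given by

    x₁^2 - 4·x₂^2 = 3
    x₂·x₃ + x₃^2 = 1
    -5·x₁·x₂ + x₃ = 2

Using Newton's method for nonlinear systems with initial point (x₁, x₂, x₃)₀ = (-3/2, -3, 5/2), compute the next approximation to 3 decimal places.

At (-3/2, -3, 5/2): F = (-36.750, -2.250, -22.000).
Jacobian J = [[2·x₁, -8·x₂, 0], [0, x₃, x₂ + 2·x₃], [-5·x₂, -5·x₁, 1]].
At the point, J = [[-3.000, 24.000, 0.000], [0.000, 2.500, 2.000], [15.000, 7.500, 1.000]] (det J = 757.500).
Solving J·Δ = −F gives Δ = (0.716, 1.621, -0.901).
Then the next iterate is (x₁, x₂, x₃)₁ = (-0.784, -1.379, 1.599).

(-0.784, -1.379, 1.599)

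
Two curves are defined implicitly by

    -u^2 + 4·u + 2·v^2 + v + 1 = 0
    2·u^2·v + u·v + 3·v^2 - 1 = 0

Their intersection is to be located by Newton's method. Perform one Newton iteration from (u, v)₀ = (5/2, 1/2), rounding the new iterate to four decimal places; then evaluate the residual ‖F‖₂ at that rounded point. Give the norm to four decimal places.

At (5/2, 1/2): F = (5.7500, 7.2500).
Jacobian J = [[-2·u + 4, 4·v + 1], [4·u·v + v, 2·u^2 + u + 6·v]].
At the point, J = [[-1.0000, 3.0000], [5.5000, 18.0000]] (det J = -34.5000).
Solving J·Δ = −F gives Δ = (2.3696, -1.1268).
Then the next iterate is (u, v)₁ = (4.8696, -0.6268).
Re-evaluating at (4.8696, -0.6268): F = (-3.075648, -32.600253), so ‖F‖₂ = 32.7450.

32.7450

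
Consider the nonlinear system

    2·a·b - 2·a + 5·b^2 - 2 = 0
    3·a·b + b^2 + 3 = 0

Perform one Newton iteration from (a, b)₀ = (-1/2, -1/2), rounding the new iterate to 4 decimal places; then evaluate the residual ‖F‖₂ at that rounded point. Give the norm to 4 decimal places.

At (-1/2, -1/2): F = (0.7500, 4.0000).
Jacobian J = [[2·b - 2, 2·a + 10·b], [3·b, 3·a + 2·b]].
At the point, J = [[-3.0000, -6.0000], [-1.5000, -2.5000]] (det J = -1.5000).
Solving J·Δ = −F gives Δ = (14.7500, -7.2500).
Then the next iterate is (a, b)₁ = (14.2500, -7.7500).
Re-evaluating at (14.2500, -7.7500): F = (48.9375, -268.2500), so ‖F‖₂ = 272.6774.

272.6774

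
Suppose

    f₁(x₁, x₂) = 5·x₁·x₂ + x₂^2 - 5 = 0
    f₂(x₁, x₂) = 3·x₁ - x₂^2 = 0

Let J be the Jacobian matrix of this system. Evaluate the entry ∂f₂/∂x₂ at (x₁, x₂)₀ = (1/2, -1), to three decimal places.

∂f₂/∂x₂ = -2·x₂.
At (1/2, -1) this is 2.000.

2.000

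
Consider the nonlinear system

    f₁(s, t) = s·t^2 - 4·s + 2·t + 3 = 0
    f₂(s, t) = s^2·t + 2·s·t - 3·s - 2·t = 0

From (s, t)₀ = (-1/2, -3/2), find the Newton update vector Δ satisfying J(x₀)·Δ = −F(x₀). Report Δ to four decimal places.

(1.0745, 0.2872)

At (-1/2, -3/2): F = (0.8750, 5.6250).
Jacobian J = [[t^2 - 4, 2·s·t + 2], [2·s·t + 2·t - 3, s^2 + 2·s - 2]].
At the point, J = [[-1.7500, 3.5000], [-4.5000, -2.7500]] (det J = 20.5625).
Solving J·Δ = −F gives Δ = (1.0745, 0.2872).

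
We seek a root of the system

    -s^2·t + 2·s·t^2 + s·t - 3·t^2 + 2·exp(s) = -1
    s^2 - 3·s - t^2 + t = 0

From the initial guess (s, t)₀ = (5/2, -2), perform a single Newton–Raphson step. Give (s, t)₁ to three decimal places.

At (5/2, -2): F = (40.86499, -7.250).
Jacobian J = [[-2·s·t + 2·t^2 + t + 2·exp(s), -s^2 + 4·s·t + s - 6·t], [2·s - 3, -2·t + 1]].
At the point, J = [[40.36499, -11.750], [2.000, 5.000]] (det J = 225.32494).
Solving J·Δ = −F gives Δ = (-0.529, 1.661).
Then the next iterate is (s, t)₁ = (1.971, -0.339).

(1.971, -0.339)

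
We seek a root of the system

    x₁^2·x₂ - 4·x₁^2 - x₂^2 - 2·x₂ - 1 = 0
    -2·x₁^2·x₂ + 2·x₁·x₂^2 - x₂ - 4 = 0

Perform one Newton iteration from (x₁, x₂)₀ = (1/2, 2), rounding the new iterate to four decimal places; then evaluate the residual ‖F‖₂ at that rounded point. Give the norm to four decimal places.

At (1/2, 2): F = (-9.5000, -3.0000).
Jacobian J = [[2·x₁·x₂ - 8·x₁, x₁^2 - 2·x₂ - 2], [-4·x₁·x₂ + 2·x₂^2, -2·x₁^2 + 4·x₁·x₂ - 1]].
At the point, J = [[-2.0000, -5.7500], [4.0000, 2.5000]] (det J = 18.0000).
Solving J·Δ = −F gives Δ = (2.2778, -2.4444).
Then the next iterate is (x₁, x₂)₁ = (2.7778, -0.4444).
Re-evaluating at (2.7778, -0.4444): F = (-34.602450, 4.399717), so ‖F‖₂ = 34.8810.

34.8810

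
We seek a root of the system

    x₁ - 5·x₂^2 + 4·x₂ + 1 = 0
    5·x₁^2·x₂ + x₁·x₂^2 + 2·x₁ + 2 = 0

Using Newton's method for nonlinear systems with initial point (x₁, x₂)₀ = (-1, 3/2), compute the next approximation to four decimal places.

At (-1, 3/2): F = (-5.2500, 5.2500).
Jacobian J = [[1, -10·x₂ + 4], [10·x₁·x₂ + x₂^2 + 2, 5·x₁^2 + 2·x₁·x₂]].
At the point, J = [[1.0000, -11.0000], [-10.7500, 2.0000]] (det J = -116.2500).
Solving J·Δ = −F gives Δ = (0.4065, -0.4403).
Then the next iterate is (x₁, x₂)₁ = (-0.5935, 1.0597).

(-0.5935, 1.0597)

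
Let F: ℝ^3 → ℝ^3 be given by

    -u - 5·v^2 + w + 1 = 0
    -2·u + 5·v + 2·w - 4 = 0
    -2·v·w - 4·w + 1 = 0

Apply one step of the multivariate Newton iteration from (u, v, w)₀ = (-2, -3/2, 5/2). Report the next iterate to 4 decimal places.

At (-2, -3/2, 5/2): F = (-5.7500, -2.5000, -1.5000).
Jacobian J = [[-1, -10·v, 1], [-2, 5, 2], [0, -2·w, -2·v - 4]].
At the point, J = [[-1.0000, 15.0000, 1.0000], [-2.0000, 5.0000, 2.0000], [0.0000, -5.0000, -1.0000]] (det J = -25.0000).
Solving J·Δ = −F gives Δ = (-3.6500, 0.3600, -3.3000).
Then the next iterate is (u, v, w)₁ = (-5.6500, -1.1400, -0.8000).

(-5.6500, -1.1400, -0.8000)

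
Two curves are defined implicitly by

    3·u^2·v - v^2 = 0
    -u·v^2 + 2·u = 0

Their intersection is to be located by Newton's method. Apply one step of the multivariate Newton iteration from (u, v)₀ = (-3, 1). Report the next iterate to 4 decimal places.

At (-3, 1): F = (26.0000, -3.0000).
Jacobian J = [[6·u·v, 3·u^2 - 2·v], [-v^2 + 2, -2·u·v]].
At the point, J = [[-18.0000, 25.0000], [1.0000, 6.0000]] (det J = -133.0000).
Solving J·Δ = −F gives Δ = (1.7368, 0.2105).
Then the next iterate is (u, v)₁ = (-1.2632, 1.2105).

(-1.2632, 1.2105)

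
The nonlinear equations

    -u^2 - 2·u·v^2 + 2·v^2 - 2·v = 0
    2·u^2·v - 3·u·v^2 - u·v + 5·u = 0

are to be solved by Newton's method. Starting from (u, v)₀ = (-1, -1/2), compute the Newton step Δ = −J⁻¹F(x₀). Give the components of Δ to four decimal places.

(0.8519, 0.3796)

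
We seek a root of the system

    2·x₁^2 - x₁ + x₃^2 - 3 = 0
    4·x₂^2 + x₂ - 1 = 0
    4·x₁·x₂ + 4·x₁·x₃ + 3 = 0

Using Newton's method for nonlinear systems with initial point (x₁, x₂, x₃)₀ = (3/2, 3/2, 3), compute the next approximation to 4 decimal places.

(0.2219, 0.7692, 2.5651)

At (3/2, 3/2, 3): F = (9.0000, 9.5000, 30.0000).
Jacobian J = [[4·x₁ - 1, 0, 2·x₃], [0, 8·x₂ + 1, 0], [4·x₂ + 4·x₃, 4·x₁, 4·x₁]].
At the point, J = [[5.0000, 0.0000, 6.0000], [0.0000, 13.0000, 0.0000], [18.0000, 6.0000, 6.0000]] (det J = -1014.0000).
Solving J·Δ = −F gives Δ = (-1.2781, -0.7308, -0.4349).
Then the next iterate is (x₁, x₂, x₃)₁ = (0.2219, 0.7692, 2.5651).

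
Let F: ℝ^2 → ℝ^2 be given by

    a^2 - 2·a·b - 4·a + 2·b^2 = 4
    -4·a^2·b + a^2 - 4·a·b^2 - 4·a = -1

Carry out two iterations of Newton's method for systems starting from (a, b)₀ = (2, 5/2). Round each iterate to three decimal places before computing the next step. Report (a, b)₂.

At (2, 5/2): F = (-5.500, -93.000).
Jacobian J = [[2·a - 2·b - 4, -2·a + 4·b], [-8·a·b + 2·a - 4·b^2 - 4, -4·a^2 - 8·a·b]].
At the point, J = [[-5.000, 6.000], [-65.000, -56.000]] (det J = 670.000).
Solving J·Δ = −F gives Δ = (-1.293, -0.160).
Then the next iterate is (a, b)₁ = (0.707, 2.340).
Round to (0.707, 2.340) and repeat: F = (1.31429, -21.49173), J = [[-7.266, 7.946], [-37.72344, -15.23444]].
Δ = (-0.367, -0.501), so (a, b)₂ = (0.340, 1.839).

(0.340, 1.839)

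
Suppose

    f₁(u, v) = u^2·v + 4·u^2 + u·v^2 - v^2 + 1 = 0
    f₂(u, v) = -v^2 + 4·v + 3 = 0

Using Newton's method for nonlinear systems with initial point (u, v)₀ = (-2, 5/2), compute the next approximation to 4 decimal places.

(-5.3418, 9.2500)

At (-2, 5/2): F = (8.2500, 6.7500).
Jacobian J = [[2·u·v + 8·u + v^2, u^2 + 2·u·v - 2·v], [0, -2·v + 4]].
At the point, J = [[-19.7500, -11.0000], [0.0000, -1.0000]] (det J = 19.7500).
Solving J·Δ = −F gives Δ = (-3.3418, 6.7500).
Then the next iterate is (u, v)₁ = (-5.3418, 9.2500).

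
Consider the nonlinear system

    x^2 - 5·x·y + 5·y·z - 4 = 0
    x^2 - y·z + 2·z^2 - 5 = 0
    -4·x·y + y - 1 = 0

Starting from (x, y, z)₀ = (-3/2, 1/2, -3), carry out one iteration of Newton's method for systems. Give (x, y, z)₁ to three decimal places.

At (-3/2, 1/2, -3): F = (-5.500, 16.750, 2.500).
Jacobian J = [[2·x - 5·y, -5·x + 5·z, 5·y], [2·x, -z, -y + 4·z], [-4·y, -4·x + 1, 0]].
At the point, J = [[-5.500, -7.500, 2.500], [-3.000, 3.000, -12.500], [-2.000, 7.000, 0.000]] (det J = -706.250).
Solving J·Δ = −F gives Δ = (0.039, -0.346, 1.248).
Then the next iterate is (x, y, z)₁ = (-1.461, 0.154, -1.752).

(-1.461, 0.154, -1.752)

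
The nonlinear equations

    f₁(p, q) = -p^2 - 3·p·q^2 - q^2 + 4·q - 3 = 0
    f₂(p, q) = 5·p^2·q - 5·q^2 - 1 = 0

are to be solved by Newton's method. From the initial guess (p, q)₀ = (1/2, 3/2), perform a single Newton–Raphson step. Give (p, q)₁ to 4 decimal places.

(0.4758, 0.7322)

At (1/2, 3/2): F = (-2.8750, -10.3750).
Jacobian J = [[-2·p - 3·q^2, -6·p·q - 2·q + 4], [10·p·q, 5·p^2 - 10·q]].
At the point, J = [[-7.7500, -3.5000], [7.5000, -13.7500]] (det J = 132.8125).
Solving J·Δ = −F gives Δ = (-0.0242, -0.7678).
Then the next iterate is (p, q)₁ = (0.4758, 0.7322).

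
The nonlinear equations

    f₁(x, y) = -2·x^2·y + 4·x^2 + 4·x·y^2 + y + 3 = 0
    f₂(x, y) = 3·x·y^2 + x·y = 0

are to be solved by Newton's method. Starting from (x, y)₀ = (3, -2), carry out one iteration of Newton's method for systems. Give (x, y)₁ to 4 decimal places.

(1.6026, -1.5144)

At (3, -2): F = (121.0000, 30.0000).
Jacobian J = [[-4·x·y + 8·x + 4·y^2, -2·x^2 + 8·x·y + 1], [3·y^2 + y, 6·x·y + x]].
At the point, J = [[64.0000, -65.0000], [10.0000, -33.0000]] (det J = -1462.0000).
Solving J·Δ = −F gives Δ = (-1.3974, 0.4856).
Then the next iterate is (x, y)₁ = (1.6026, -1.5144).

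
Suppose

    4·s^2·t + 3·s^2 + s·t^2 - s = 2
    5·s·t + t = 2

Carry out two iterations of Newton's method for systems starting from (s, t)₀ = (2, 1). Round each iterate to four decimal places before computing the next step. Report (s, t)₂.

(0.9877, 0.3596)

At (2, 1): F = (26.0000, 9.0000).
Jacobian J = [[8·s·t + 6·s + t^2 - 1, 4·s^2 + 2·s·t], [5·t, 5·s + 1]].
At the point, J = [[28.0000, 20.0000], [5.0000, 11.0000]] (det J = 208.0000).
Solving J·Δ = −F gives Δ = (-0.5096, -0.5865).
Then the next iterate is (s, t)₁ = (1.4904, 0.4135).
Round to (1.4904, 0.4135) and repeat: F = (7.102326, 1.494902), J = [[13.043625, 10.117729], [2.0675, 8.4520]].
Δ = (-0.5027, -0.0539), so (s, t)₂ = (0.9877, 0.3596).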